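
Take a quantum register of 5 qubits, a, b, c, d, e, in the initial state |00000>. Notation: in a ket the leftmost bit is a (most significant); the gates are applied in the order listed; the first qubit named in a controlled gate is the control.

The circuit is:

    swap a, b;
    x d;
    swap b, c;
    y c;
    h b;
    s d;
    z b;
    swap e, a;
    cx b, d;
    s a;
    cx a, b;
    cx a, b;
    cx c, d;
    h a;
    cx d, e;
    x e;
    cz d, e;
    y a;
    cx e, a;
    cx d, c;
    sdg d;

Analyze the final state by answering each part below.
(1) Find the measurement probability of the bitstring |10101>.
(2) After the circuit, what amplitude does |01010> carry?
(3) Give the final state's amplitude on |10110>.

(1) The probability of measuring |10101> is 1/4. Key observation: gates 11-12 undo each other exactly, leaving only the rest of the circuit to track.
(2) |01010> carries amplitude -1/2 in the final state.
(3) |10110> carries amplitude 0 in the final state.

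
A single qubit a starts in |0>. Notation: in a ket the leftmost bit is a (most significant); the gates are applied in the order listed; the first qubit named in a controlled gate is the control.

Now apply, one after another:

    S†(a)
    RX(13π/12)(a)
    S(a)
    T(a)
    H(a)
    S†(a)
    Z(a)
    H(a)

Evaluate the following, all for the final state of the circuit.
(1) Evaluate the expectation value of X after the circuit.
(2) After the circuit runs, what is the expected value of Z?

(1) In the final state, X has expectation 1/4 - sqrt(3)/4.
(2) In the final state, Z has expectation 1/4 - sqrt(3)/4.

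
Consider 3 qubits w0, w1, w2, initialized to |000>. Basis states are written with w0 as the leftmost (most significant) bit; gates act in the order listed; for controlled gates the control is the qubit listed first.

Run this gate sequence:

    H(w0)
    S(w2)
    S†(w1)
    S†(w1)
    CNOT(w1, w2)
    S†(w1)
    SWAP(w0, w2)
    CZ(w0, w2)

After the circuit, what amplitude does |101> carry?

The final state's coefficient on |101> equals 0.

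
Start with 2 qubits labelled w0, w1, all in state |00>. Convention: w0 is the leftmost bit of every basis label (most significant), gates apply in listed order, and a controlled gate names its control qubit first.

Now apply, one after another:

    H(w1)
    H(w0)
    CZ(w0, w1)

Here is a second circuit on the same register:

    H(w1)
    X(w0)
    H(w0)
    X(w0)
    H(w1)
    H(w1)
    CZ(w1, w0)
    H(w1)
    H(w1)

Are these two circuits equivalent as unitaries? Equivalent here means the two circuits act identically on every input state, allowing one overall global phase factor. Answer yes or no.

No: there is an input state on which the two circuits produce genuinely different outputs (not merely differing by a phase).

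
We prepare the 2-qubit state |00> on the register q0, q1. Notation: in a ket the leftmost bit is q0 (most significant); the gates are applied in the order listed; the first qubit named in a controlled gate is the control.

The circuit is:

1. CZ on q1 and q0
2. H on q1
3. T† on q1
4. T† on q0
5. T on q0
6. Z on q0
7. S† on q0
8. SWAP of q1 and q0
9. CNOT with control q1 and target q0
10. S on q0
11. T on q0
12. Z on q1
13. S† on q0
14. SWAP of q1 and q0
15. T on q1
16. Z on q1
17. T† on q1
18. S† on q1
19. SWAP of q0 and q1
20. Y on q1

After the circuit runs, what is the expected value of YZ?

The observable YZ averages to -1.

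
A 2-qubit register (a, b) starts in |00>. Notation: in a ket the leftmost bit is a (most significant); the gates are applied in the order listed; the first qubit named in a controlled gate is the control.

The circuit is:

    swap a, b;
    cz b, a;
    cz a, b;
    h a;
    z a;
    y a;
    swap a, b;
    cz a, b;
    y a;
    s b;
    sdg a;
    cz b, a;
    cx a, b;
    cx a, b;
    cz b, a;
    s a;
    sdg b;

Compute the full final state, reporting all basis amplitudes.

The final amplitudes are 0 on |00>, 0 on |01>, -sqrt(2)/2 on |10>, -sqrt(2)/2 on |11>. Key observation: gates 10-17 undo each other exactly, leaving only the rest of the circuit to track.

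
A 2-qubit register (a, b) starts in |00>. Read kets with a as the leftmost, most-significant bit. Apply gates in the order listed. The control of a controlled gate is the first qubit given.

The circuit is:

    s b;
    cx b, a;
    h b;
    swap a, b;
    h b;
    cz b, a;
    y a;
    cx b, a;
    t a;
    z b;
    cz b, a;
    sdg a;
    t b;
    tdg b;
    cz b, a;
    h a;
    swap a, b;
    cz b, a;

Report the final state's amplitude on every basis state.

After the circuit, the state carries amplitude sqrt(2)*(-I + exp(I*pi/4))/4 on |00>, sqrt(2)*(-I - exp(I*pi/4))/4 on |01>, sqrt(2)*(-I - exp(I*pi/4))/4 on |10>, sqrt(2)*(-exp(I*pi/4) + I)/4 on |11>.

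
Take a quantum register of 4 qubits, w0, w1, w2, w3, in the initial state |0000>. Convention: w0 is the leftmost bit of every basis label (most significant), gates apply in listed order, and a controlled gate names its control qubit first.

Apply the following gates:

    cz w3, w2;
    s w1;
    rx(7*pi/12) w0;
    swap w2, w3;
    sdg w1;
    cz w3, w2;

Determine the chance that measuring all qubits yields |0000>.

The probability of measuring |0000> is -sqrt(6)/8 + sqrt(2)/8 + 1/2.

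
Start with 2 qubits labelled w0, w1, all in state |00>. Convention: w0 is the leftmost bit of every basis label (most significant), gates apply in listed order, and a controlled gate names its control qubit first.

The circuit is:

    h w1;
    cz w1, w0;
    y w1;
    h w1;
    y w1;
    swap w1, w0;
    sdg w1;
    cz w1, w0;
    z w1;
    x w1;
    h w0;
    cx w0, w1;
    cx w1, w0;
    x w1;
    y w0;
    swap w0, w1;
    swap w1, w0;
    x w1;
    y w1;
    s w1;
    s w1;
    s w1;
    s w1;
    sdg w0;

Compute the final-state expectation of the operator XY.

The expectation value of XY is 0. Key observation: gates 20-23 undo each other exactly, leaving only the rest of the circuit to track.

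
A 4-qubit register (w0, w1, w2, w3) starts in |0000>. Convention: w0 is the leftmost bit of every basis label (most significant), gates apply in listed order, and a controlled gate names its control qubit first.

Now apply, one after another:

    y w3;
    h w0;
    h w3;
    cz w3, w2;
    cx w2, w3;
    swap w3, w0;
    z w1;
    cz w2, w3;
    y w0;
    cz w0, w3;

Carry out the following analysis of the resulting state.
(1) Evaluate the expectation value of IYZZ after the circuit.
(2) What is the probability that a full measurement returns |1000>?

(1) In the final state, IYZZ has expectation 0.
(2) Outcome |1000> occurs with probability 1/4.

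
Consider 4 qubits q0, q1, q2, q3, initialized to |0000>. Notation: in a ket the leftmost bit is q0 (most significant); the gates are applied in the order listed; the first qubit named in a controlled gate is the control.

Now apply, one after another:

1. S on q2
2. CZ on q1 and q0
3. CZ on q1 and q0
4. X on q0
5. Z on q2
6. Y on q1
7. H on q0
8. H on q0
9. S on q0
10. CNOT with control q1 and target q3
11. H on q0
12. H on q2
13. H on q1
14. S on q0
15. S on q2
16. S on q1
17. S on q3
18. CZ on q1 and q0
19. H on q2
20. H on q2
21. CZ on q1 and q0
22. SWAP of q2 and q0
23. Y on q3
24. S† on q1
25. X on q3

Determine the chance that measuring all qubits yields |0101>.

The probability of measuring |0101> is 1/8. Key observation: the block from step 18 through step 21 cancels to the identity and can be dropped.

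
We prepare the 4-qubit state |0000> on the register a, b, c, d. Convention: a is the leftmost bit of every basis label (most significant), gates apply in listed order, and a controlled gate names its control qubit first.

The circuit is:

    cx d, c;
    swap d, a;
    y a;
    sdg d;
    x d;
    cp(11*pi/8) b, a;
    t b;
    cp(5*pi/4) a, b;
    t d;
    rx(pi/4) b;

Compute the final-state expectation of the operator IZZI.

The observable IZZI averages to sqrt(2)/2.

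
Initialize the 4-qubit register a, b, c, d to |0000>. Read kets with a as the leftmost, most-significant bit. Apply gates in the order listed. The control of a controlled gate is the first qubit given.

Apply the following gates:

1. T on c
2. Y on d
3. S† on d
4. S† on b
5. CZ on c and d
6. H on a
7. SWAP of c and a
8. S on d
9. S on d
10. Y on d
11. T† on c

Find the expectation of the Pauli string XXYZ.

The observable XXYZ averages to 0.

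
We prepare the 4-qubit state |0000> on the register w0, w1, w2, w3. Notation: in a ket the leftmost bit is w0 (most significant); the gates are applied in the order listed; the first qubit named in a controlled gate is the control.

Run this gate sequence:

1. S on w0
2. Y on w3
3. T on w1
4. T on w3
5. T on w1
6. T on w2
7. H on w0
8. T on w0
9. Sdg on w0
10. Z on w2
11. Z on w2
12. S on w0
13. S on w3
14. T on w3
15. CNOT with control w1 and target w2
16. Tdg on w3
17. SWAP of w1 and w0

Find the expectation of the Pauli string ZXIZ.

The observable ZXIZ averages to -sqrt(2)/2. Key observation: steps 9-12 multiply out to the identity, so the circuit reduces to the remaining gates.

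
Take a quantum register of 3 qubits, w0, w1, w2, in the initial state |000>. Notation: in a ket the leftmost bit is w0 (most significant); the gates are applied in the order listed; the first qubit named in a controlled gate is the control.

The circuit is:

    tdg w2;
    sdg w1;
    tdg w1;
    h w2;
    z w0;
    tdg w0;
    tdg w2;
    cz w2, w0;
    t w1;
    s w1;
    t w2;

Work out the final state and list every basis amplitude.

After the circuit, the state carries amplitude sqrt(2)/2 on |000>, sqrt(2)/2 on |001>, and 0 on every other basis state.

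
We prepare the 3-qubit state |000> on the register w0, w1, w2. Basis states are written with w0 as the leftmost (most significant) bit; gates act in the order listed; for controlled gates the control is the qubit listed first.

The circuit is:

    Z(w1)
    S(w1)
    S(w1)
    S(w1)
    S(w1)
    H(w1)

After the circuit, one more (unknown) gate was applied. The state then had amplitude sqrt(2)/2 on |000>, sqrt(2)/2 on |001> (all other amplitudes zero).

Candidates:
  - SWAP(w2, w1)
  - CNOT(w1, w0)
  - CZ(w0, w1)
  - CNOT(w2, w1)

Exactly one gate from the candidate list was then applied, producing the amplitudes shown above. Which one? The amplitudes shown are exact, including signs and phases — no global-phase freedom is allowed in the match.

It was SWAP(w2, w1) that produced the state shown. Key observation: steps 2-5 multiply out to the identity, so the circuit reduces to the remaining gates.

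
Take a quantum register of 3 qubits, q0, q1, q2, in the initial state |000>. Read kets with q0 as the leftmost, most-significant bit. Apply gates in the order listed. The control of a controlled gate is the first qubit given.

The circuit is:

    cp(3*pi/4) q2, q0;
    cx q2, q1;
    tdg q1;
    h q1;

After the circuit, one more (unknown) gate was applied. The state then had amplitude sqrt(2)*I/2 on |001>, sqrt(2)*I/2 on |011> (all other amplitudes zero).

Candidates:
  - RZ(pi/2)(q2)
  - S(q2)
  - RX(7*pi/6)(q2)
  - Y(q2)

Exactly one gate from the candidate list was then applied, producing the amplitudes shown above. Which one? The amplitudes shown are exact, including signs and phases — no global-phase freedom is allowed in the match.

The applied gate was Y(q2).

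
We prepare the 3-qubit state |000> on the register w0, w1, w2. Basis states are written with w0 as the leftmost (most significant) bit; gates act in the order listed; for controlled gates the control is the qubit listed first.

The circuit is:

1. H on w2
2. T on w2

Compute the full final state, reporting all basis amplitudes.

The final amplitudes are sqrt(2)/2 on |000>, sqrt(2)*exp(I*pi/4)/2 on |001>, and 0 on every other basis state.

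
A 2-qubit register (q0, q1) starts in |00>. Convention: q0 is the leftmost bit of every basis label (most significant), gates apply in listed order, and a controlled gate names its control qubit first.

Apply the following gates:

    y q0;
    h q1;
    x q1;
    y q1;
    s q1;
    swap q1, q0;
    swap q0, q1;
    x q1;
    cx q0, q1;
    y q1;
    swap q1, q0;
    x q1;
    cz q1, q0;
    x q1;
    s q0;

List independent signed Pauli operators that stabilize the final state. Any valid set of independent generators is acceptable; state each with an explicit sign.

One valid set of independent stabilizer generators is +XI, -IZ (any independent generating set of the same group is equally correct).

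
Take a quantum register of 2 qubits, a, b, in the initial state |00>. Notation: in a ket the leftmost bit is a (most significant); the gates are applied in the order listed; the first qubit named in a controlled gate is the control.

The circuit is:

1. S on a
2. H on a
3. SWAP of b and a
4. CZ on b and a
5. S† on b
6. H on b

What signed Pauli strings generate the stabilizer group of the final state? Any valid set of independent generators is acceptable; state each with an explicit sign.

The stabilizer group can be generated by +IY, +ZI, among other valid generating sets.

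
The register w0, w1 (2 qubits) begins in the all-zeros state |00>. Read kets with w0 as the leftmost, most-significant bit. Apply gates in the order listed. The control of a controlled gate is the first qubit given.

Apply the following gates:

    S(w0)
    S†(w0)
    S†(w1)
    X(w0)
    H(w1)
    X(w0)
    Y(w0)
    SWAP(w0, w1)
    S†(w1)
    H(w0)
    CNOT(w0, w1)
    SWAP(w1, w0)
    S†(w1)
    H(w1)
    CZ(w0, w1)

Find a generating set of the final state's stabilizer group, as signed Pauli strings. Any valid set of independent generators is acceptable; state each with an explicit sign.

The final state is stabilized by the group generated by -IX, -ZI; other independent generating sets are equally valid.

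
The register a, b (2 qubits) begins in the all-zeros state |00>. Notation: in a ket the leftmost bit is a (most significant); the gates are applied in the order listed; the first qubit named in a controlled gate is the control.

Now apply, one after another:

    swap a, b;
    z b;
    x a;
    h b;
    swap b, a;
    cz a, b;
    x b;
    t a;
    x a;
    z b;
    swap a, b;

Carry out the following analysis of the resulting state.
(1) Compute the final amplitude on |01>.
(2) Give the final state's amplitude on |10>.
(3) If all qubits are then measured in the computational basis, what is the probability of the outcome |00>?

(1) The final state's coefficient on |01> equals sqrt(2)/2.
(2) |10> carries amplitude 0 in the final state.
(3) The probability of measuring |00> is 1/2.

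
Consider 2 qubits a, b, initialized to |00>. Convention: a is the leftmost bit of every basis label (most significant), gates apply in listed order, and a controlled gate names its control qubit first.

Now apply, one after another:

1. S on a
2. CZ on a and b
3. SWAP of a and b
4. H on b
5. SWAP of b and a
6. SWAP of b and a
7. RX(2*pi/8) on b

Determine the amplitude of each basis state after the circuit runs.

The resulting statevector has amplitude sqrt(2)*sqrt(sqrt(2) + 2)/4 - sqrt(2)*I*sqrt(2 - sqrt(2))/4 on |00>, sqrt(2)*sqrt(sqrt(2) + 2)/4 - sqrt(2)*I*sqrt(2 - sqrt(2))/4 on |01>, 0 on |10>, 0 on |11>.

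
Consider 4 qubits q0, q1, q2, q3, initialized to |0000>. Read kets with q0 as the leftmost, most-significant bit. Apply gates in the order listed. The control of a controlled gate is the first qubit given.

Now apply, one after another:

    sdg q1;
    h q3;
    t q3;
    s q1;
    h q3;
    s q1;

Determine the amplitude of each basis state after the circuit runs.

The resulting statevector has amplitude 1/2 + exp(I*pi/4)/2 on |0000>, 1/2 - exp(I*pi/4)/2 on |0001>, and 0 on every other basis state.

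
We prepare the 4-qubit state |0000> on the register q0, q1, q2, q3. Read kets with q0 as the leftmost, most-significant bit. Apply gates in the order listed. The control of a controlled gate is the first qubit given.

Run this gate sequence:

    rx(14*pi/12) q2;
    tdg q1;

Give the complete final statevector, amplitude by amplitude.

The resulting statevector has amplitude -sqrt(6)/4 + sqrt(2)/4 on |0000>, I*(-sqrt(6) - sqrt(2))/4 on |0010>, and 0 on every other basis state.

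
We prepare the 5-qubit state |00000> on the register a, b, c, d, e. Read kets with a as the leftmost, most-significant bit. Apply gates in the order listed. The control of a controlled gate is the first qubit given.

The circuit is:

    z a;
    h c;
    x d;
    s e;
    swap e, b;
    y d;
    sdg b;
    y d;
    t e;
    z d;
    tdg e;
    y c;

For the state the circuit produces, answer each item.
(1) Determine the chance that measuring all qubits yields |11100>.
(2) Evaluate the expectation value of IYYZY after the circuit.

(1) The probability of measuring |11100> is 0.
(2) In the final state, IYYZY has expectation 0.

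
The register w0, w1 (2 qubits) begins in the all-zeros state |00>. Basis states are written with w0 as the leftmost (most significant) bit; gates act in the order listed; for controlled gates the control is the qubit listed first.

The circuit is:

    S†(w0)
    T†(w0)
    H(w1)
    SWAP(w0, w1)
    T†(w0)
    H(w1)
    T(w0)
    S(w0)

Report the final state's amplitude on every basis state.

The final amplitudes are 1/2 on |00>, 1/2 on |01>, I/2 on |10>, I/2 on |11>.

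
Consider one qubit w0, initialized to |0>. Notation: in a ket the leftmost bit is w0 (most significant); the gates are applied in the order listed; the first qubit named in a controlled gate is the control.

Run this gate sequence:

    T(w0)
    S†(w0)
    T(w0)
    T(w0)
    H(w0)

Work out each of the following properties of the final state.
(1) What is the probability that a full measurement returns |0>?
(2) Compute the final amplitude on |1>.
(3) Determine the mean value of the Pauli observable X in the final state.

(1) A full measurement returns |0> with probability 1/2.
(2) |1> carries amplitude sqrt(2)/2 in the final state.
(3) In the final state, X has expectation 1.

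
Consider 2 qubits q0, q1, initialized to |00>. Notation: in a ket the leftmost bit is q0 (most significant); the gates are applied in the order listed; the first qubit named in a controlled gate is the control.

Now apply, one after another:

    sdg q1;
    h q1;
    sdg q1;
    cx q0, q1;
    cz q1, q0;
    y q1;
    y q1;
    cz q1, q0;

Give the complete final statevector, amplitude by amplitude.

The final amplitudes are sqrt(2)/2 on |00>, -sqrt(2)*I/2 on |01>, 0 on |10>, 0 on |11>. Key observation: gates 5-8 undo each other exactly, leaving only the rest of the circuit to track.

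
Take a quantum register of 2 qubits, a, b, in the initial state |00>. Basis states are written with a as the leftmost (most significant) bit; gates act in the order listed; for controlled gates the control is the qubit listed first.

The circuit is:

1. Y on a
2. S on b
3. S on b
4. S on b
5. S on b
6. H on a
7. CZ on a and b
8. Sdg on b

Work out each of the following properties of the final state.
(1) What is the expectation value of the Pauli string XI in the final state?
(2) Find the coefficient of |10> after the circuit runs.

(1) The expectation value of XI is -1.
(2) The amplitude on |10> is -sqrt(2)*I/2.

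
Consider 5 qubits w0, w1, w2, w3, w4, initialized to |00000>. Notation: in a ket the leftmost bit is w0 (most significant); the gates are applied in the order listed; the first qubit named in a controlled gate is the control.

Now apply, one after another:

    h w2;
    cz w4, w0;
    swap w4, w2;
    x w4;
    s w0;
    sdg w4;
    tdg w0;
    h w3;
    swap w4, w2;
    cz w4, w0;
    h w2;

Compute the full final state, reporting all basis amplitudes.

The final amplitudes are sqrt(2)*(1 - I)/4 on |00000>, sqrt(2)*(1 - I)/4 on |00010>, sqrt(2)*(1 + I)/4 on |00100>, sqrt(2)*(1 + I)/4 on |00110>, and 0 on every other basis state.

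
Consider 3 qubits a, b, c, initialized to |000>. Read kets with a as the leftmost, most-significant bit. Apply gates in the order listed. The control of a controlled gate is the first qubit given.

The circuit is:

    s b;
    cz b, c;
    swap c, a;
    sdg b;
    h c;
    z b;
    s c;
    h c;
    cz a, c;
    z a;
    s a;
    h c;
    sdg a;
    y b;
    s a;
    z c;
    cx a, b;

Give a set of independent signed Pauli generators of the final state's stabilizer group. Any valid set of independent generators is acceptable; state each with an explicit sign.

One valid set of independent stabilizer generators is -IIY, +ZII, -IZI (any independent generating set of the same group is equally correct).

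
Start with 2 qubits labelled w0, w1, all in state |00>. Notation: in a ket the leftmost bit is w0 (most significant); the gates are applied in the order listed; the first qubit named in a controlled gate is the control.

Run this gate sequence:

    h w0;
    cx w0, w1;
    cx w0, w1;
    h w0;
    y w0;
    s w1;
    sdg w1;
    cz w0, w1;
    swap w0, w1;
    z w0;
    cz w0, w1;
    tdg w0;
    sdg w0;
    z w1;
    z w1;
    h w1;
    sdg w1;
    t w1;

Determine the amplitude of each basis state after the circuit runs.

The final amplitudes are sqrt(2)*I/2 on |00>, -sqrt(2)*exp(I*pi/4)/2 on |01>, 0 on |10>, 0 on |11>. Key observation: gates 1-4 undo each other exactly, leaving only the rest of the circuit to track.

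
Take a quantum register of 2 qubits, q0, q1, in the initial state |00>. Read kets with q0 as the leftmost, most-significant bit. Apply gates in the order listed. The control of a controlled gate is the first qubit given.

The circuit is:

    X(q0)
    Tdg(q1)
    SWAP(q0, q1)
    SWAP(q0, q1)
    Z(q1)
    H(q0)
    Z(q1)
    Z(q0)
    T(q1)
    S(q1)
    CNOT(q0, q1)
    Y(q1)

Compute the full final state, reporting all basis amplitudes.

After the circuit, the state carries amplitude 0 on |00>, sqrt(2)*I/2 on |01>, -sqrt(2)*I/2 on |10>, 0 on |11>.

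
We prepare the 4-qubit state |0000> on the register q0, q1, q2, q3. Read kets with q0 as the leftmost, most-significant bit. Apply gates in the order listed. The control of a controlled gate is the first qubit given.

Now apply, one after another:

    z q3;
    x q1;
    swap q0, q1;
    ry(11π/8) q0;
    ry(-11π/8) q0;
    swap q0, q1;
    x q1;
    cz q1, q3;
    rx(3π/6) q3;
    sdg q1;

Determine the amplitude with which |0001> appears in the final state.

|0001> carries amplitude -sqrt(2)*I/2 in the final state. Key observation: gates 2-7 undo each other exactly, leaving only the rest of the circuit to track.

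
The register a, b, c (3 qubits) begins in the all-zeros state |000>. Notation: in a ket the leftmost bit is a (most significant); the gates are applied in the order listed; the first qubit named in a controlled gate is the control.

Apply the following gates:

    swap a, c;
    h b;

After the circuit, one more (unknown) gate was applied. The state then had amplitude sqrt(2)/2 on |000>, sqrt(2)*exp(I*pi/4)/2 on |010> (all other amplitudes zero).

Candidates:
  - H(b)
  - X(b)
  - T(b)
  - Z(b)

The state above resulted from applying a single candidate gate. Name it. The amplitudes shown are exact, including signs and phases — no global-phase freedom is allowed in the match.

The unique candidate consistent with the amplitudes is T(b).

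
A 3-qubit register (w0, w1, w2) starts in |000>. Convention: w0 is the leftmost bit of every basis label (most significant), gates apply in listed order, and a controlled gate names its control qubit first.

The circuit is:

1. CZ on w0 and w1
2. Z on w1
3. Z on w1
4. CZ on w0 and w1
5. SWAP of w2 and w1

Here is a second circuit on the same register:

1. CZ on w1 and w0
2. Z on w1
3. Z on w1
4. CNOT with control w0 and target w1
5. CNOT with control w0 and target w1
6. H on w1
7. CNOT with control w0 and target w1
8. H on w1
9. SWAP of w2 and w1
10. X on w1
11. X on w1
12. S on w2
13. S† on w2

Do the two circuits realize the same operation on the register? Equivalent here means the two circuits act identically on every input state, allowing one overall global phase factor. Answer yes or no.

Yes — the two circuits implement the same unitary up to a global phase.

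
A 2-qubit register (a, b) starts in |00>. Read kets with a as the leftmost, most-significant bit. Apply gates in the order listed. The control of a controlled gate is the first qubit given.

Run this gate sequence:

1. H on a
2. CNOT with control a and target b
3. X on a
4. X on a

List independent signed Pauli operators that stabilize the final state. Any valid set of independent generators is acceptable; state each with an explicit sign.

The final state is stabilized by the group generated by +XX, +ZZ; other independent generating sets are equally valid. Key observation: steps 3-4 multiply out to the identity, so the circuit reduces to the remaining gates.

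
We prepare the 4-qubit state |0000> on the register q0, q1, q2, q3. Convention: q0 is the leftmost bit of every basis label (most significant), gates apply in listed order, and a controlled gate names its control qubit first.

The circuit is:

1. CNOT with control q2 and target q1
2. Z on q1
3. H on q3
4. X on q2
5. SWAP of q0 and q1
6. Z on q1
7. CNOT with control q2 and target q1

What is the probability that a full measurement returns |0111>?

The probability of measuring |0111> is 1/2.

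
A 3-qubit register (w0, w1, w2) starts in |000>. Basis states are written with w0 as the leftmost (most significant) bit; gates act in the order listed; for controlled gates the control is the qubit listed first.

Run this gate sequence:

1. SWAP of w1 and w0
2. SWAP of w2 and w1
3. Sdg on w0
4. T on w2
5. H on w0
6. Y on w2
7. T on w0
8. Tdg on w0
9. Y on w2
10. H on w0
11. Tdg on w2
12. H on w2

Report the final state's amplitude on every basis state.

The final amplitudes are sqrt(2)/2 on |000>, sqrt(2)/2 on |001>, and 0 on every other basis state.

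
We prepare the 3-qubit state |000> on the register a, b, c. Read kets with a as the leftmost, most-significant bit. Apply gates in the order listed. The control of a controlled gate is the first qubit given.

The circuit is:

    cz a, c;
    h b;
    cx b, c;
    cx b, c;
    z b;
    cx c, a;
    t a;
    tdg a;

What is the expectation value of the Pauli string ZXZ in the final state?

The expectation value of ZXZ is -1. Key observation: steps 3-4 multiply out to the identity, so the circuit reduces to the remaining gates.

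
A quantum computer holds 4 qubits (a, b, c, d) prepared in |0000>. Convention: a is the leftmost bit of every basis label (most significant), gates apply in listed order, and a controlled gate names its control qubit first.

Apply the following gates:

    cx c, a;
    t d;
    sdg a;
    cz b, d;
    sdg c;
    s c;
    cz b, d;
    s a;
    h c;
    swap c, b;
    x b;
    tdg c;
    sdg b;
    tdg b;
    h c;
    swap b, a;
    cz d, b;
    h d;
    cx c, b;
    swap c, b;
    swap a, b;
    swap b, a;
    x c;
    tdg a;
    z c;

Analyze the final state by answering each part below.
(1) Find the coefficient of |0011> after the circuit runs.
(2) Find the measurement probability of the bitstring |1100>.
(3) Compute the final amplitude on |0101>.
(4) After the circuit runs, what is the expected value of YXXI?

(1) The amplitude on |0011> is -sqrt(2)/4. Key observation: steps 3-8 multiply out to the identity, so the circuit reduces to the remaining gates.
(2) Outcome |1100> occurs with probability 1/8.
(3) The amplitude on |0101> is sqrt(2)/4.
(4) The expectation value of YXXI is 0.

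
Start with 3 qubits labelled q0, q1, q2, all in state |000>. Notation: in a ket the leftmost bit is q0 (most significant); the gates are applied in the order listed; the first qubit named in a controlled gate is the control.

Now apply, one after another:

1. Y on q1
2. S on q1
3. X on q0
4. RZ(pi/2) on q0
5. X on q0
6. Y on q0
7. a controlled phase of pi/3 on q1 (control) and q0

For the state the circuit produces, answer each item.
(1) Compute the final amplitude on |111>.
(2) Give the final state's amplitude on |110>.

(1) |111> carries amplitude 0 in the final state.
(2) The final state's coefficient on |110> equals exp(I*pi/12).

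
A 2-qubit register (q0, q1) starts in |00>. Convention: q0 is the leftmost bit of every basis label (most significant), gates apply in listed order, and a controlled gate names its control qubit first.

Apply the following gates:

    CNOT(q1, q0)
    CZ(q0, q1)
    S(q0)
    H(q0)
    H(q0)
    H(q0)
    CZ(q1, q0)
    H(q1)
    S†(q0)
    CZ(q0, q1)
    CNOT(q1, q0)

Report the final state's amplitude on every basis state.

The final amplitudes are 1/2 on |00>, I/2 on |01>, -I/2 on |10>, 1/2 on |11>.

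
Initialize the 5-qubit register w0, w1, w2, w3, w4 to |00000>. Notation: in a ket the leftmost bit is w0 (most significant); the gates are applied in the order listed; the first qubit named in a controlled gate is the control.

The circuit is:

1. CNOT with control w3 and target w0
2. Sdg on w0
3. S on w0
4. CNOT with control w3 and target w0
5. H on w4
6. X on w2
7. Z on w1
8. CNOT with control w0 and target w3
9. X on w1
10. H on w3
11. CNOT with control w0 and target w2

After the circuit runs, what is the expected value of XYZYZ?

The observable XYZYZ averages to 0. Key observation: gates 1-4 undo each other exactly, leaving only the rest of the circuit to track.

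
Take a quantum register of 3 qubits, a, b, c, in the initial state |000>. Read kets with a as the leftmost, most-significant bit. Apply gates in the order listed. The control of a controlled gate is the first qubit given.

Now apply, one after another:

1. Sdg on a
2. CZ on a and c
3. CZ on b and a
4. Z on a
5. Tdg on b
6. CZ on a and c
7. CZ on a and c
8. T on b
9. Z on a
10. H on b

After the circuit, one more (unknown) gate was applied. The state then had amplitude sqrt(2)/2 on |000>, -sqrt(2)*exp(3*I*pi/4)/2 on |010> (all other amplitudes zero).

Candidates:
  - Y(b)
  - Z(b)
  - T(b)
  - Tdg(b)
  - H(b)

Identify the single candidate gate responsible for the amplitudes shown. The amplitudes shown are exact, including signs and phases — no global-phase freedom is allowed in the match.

The unique candidate consistent with the amplitudes is Tdg(b). Key observation: gates 4-9 undo each other exactly, leaving only the rest of the circuit to track.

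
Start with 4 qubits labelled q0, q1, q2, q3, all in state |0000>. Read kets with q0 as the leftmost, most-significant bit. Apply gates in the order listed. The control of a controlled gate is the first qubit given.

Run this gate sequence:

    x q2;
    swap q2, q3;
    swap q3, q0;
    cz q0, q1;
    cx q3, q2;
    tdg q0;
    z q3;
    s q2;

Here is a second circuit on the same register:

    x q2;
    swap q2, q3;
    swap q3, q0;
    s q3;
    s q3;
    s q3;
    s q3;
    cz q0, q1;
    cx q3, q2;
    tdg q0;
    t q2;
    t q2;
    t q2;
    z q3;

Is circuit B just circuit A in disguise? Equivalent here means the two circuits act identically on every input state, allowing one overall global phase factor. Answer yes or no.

No, they are not equivalent — no single phase factor reconciles the two unitaries.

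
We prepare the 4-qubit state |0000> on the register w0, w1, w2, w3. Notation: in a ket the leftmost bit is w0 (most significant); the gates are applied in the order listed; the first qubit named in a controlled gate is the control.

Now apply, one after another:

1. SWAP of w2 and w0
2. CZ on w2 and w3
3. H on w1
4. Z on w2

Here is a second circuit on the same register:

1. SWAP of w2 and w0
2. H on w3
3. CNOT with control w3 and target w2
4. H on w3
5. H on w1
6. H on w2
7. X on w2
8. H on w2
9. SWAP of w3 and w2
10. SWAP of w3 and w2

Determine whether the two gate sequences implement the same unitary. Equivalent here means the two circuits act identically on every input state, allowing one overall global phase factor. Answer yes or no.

No — the two circuits implement different unitaries, even allowing a global phase.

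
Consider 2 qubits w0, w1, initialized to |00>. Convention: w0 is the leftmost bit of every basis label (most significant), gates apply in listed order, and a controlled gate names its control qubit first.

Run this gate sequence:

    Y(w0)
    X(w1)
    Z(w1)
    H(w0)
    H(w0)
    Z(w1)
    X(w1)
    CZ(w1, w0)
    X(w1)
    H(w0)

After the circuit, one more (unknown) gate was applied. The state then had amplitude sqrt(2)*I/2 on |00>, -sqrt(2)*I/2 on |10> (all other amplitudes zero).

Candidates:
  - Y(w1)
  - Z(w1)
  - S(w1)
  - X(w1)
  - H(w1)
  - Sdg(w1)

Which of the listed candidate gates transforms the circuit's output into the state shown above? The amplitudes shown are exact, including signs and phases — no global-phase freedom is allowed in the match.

The unique candidate consistent with the amplitudes is X(w1). Key observation: gates 2-7 undo each other exactly, leaving only the rest of the circuit to track.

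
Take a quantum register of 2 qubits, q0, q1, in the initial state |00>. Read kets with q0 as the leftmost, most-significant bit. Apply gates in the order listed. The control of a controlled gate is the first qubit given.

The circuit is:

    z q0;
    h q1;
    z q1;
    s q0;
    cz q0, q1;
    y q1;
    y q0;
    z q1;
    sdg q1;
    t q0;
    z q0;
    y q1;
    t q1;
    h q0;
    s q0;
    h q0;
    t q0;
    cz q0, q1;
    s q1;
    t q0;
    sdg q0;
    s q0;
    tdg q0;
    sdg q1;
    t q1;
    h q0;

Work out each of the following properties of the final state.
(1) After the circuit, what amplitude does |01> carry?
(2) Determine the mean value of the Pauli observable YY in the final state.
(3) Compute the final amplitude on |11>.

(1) The amplitude on |01> is -1/4 - exp(I*pi/4)/4 + exp(3*I*pi/4)/4 + I/4.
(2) The expectation value of YY is -sqrt(2)/2.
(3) The final state's coefficient on |11> equals 1/4 - I/4 - exp(I*pi/4)/4 + exp(3*I*pi/4)/4.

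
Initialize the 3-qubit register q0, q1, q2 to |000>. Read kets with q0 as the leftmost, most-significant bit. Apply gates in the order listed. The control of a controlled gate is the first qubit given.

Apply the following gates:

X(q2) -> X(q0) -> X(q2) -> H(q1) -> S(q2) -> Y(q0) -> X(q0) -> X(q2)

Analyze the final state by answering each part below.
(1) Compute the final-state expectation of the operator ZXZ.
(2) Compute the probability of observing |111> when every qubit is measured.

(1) The expectation value of ZXZ is 1.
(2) A full measurement returns |111> with probability 1/2.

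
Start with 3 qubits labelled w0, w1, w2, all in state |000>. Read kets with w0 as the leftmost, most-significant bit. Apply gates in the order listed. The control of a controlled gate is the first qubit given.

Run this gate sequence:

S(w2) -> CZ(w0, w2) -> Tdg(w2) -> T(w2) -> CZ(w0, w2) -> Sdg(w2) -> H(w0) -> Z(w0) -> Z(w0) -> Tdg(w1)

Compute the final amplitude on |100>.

The final state's coefficient on |100> equals sqrt(2)/2. Key observation: steps 1-6 multiply out to the identity, so the circuit reduces to the remaining gates.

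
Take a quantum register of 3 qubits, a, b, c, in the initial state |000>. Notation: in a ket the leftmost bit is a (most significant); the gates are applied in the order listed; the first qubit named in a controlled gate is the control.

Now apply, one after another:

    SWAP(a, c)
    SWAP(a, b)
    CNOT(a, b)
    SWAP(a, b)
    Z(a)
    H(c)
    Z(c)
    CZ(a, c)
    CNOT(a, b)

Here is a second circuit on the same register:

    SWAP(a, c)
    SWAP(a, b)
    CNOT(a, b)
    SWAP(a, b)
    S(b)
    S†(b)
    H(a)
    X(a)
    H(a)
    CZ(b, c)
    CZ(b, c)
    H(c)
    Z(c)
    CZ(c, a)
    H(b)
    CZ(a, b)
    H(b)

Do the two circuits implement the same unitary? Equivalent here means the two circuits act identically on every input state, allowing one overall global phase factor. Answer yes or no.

Yes — the two circuits implement the same unitary up to a global phase.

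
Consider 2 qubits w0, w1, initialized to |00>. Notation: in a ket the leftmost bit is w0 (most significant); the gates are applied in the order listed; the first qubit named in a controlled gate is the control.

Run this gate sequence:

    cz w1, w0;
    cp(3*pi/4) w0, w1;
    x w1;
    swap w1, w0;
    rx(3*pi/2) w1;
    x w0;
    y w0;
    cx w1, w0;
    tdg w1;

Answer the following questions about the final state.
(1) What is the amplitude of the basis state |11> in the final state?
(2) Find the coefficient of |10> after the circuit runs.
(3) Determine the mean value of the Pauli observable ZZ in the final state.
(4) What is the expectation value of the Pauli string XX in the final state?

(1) |11> carries amplitude 0 in the final state.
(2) The final state's coefficient on |10> equals -sqrt(2)*I/2.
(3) In the final state, ZZ has expectation -1.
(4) In the final state, XX has expectation sqrt(2)/2.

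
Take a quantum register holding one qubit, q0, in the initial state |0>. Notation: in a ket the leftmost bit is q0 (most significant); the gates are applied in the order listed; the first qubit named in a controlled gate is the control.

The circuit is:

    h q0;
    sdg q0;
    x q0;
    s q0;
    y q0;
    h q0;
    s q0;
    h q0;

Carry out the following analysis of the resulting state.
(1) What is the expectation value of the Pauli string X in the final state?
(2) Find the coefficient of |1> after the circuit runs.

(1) The observable X averages to 1.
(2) The final state's coefficient on |1> equals sqrt(2)/2.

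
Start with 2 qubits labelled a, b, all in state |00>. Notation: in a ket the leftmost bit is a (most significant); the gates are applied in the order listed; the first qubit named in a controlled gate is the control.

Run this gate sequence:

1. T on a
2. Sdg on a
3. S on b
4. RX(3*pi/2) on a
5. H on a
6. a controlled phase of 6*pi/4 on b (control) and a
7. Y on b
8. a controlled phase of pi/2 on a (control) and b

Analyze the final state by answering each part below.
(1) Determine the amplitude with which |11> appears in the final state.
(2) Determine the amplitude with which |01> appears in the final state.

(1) The amplitude on |11> is 1/2 - I/2.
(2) The amplitude on |01> is 1/2 - I/2.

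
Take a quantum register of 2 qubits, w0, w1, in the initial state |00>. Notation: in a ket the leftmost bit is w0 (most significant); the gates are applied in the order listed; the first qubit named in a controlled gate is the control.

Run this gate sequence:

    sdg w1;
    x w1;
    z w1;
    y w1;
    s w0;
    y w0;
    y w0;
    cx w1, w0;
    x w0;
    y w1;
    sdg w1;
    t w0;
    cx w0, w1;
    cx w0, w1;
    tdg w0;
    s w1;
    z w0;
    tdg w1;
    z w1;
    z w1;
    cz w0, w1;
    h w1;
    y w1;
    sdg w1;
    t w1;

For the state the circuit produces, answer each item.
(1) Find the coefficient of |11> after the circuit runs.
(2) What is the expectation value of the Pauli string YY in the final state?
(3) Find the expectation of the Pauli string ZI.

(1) The amplitude on |11> is -sqrt(2)/2. Key observation: steps 11-16 multiply out to the identity, so the circuit reduces to the remaining gates.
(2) The expectation value of YY is 0.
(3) In the final state, ZI has expectation -1.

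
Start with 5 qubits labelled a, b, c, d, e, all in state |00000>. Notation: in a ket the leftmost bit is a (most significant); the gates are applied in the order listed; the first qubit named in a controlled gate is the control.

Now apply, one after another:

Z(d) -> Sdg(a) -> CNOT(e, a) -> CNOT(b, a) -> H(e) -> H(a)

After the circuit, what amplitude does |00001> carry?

|00001> carries amplitude 1/2 in the final state.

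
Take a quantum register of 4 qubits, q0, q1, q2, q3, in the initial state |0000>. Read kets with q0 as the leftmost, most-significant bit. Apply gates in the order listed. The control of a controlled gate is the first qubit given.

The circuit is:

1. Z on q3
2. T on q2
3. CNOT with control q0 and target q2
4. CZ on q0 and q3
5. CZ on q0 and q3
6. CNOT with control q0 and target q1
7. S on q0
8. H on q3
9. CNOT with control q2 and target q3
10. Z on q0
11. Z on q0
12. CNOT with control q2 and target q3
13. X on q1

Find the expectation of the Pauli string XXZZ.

The expectation value of XXZZ is 0.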